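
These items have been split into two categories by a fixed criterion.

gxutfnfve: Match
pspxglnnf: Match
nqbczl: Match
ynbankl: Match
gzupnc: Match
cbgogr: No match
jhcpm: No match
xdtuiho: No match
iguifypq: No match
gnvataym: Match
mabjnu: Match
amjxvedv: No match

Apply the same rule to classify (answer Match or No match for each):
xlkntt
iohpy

Match, No match

The classifier is using: contains 'n'.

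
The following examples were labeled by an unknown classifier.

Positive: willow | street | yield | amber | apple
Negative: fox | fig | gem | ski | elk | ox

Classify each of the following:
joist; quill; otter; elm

Positive, Positive, Positive, Negative

The pattern is that an item is 'Positive' exactly when: length ≥ 5.
joist → length 5 → Positive.
quill → length 5 → Positive.
otter → length 5 → Positive.
elm → length 3 → Negative.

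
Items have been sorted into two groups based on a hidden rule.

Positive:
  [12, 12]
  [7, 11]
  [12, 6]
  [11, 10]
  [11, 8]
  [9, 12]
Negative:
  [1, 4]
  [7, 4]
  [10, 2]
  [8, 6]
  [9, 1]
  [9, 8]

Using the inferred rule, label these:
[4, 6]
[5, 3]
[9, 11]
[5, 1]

Negative, Negative, Positive, Negative

The classifier is using: sum ≥ 18.
[4, 6]: Negative (4+6 = 10).
[5, 3]: Negative (5+3 = 8).
[9, 11]: Positive (9+11 = 20).
[5, 1]: Negative (5+1 = 6).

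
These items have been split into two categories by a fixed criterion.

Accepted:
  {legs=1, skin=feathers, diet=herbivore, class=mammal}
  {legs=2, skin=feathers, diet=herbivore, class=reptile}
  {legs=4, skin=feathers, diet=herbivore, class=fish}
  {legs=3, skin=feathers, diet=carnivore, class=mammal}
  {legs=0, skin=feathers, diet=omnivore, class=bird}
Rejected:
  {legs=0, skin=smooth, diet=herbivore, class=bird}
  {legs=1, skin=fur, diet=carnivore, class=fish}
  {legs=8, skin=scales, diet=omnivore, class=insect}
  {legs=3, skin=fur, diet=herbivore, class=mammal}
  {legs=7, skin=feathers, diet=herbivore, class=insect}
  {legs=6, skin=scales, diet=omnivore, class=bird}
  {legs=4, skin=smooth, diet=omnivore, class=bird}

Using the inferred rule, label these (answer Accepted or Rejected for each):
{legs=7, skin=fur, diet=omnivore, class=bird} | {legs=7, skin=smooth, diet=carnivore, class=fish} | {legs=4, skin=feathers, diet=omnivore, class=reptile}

'Accepted' ⟺ skin is feathers AND legs ≤ 4.
{legs=7, skin=fur, diet=omnivore, class=bird}: skin is fur, legs = 7, does not pass → Rejected.
{legs=7, skin=smooth, diet=carnivore, class=fish}: skin is smooth, legs = 7, does not pass → Rejected.
{legs=4, skin=feathers, diet=omnivore, class=reptile}: skin is feathers, legs = 4, satisfies this → Accepted.

Rejected, Rejected, Accepted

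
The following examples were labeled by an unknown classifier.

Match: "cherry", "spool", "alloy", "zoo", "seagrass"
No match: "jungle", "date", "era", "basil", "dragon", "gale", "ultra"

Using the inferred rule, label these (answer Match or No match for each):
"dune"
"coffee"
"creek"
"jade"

Rule: has a double letter. This holds for each 'Match' example and fails for each 'No match' one.

No match, Match, Match, No match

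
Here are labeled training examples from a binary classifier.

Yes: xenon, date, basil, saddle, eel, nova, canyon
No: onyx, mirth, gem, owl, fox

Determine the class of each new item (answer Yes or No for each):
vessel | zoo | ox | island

The simplest hypothesis consistent with all the labels is: has ≥ 2 vowels.

Yes, Yes, No, Yes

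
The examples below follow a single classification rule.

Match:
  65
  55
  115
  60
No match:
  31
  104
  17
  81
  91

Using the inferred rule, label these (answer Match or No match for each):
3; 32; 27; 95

No match, No match, No match, Match

Rule: multiple of 5. This holds for each 'Match' example and fails for each 'No match' one.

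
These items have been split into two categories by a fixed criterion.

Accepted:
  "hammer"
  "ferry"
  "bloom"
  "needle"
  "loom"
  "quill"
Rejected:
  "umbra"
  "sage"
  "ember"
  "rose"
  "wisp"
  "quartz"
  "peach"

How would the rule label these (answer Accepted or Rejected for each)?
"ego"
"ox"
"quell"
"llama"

Checking candidate rules against both groups, what survives is: has a double letter.
"ego": no doubled letter, fails this test → Rejected. "ox": no doubled letter, fails this test → Rejected. "quell": 'll' doubled, matches → Accepted. "llama": 'll' doubled, matches → Accepted.

Rejected, Rejected, Accepted, Accepted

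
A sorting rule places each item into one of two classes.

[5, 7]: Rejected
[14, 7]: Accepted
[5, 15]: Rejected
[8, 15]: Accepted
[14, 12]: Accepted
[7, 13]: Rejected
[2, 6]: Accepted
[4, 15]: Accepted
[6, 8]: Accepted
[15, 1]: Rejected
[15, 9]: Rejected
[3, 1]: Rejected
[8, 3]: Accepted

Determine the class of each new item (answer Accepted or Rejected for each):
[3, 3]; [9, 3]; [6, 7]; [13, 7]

Rejected, Rejected, Accepted, Rejected

The classifier is using: first is even.
[3, 3]: first 3 — doesn't qualify, so Rejected.
[9, 3]: first 9 — doesn't qualify, so Rejected.
[6, 7]: first 6 — passes, so Accepted.
[13, 7]: first 13 — doesn't qualify, so Rejected.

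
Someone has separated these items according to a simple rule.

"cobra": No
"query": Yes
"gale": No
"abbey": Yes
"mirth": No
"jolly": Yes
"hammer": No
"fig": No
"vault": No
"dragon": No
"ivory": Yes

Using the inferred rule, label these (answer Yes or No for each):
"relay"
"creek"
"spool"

The simplest hypothesis consistent with all the labels is: contains 'y'.
"relay": has 'y' — fits, so Yes.
"creek": no 'y' — does not satisfy this, so No.
"spool": no 'y' — does not satisfy this, so No.

Yes, No, No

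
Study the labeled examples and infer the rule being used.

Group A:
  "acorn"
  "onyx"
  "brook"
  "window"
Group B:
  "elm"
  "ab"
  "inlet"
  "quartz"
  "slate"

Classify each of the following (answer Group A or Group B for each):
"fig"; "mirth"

Group B, Group B

One predicate separates the groups cleanly: contains 'o'.
"fig" → no 'o' → Group B.
"mirth" → no 'o' → Group B.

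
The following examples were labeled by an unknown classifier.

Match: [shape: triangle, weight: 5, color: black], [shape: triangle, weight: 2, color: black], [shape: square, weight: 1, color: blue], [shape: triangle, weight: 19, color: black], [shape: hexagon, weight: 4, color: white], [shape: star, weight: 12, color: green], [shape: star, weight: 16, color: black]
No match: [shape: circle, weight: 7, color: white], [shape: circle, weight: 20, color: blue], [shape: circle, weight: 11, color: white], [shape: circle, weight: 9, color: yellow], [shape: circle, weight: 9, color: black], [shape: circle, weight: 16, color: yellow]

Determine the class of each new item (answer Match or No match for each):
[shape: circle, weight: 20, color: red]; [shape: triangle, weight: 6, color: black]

No match, Match

'Match' ⟺ shape is not circle.
[shape: circle, weight: 20, color: red]: shape is circle, fails this test → No match.
[shape: triangle, weight: 6, color: black]: shape is triangle, passes → Match.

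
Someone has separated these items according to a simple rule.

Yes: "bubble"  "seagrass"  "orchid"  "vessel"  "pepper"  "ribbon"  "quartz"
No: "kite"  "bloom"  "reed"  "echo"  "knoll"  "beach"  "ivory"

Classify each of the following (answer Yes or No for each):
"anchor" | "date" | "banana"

Yes, No, Yes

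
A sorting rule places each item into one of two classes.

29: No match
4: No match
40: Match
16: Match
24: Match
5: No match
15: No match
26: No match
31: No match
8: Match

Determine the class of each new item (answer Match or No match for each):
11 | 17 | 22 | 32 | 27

No match, No match, No match, Match, No match

One predicate separates the groups cleanly: multiple of 8.
No match: 11, since 11 = 8·1 + 3. No match: 17, since 17 = 8·2 + 1. No match: 22, since 22 = 8·2 + 6. Match: 32, since 32 = 8·4. No match: 27, since 27 = 8·3 + 3.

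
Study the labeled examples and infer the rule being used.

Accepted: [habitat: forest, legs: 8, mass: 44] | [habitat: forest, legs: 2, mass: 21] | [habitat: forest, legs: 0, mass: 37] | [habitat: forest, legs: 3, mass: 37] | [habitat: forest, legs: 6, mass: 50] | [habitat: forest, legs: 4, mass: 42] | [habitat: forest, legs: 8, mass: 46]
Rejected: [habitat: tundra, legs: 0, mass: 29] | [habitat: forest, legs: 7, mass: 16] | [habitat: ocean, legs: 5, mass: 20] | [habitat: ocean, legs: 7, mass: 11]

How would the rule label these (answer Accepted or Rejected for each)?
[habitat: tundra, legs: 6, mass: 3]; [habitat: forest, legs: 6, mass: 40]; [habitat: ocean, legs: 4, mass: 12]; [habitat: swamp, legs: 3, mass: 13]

Rejected, Accepted, Rejected, Rejected

The simplest hypothesis consistent with all the labels is: habitat is forest AND mass ≥ 20.
[habitat: tundra, legs: 6, mass: 3]: Rejected (habitat is tundra, mass = 3). [habitat: forest, legs: 6, mass: 40]: Accepted (habitat is forest, mass = 40). [habitat: ocean, legs: 4, mass: 12]: Rejected (habitat is ocean, mass = 12). [habitat: swamp, legs: 3, mass: 13]: Rejected (habitat is swamp, mass = 13).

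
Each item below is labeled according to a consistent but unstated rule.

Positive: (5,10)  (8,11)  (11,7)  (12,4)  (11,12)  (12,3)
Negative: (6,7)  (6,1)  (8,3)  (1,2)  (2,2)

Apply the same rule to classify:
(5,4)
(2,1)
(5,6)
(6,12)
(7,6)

Negative, Negative, Negative, Positive, Negative

Every 'Positive' example satisfies: sum ≥ 15. None of the 'Negative' examples do.
(5,4): 5+4 = 9, fails this test → Negative. (2,1): 2+1 = 3, fails this test → Negative. (5,6): 5+6 = 11, fails this test → Negative. (6,12): 6+12 = 18, meets the rule → Positive. (7,6): 7+6 = 13, fails this test → Negative.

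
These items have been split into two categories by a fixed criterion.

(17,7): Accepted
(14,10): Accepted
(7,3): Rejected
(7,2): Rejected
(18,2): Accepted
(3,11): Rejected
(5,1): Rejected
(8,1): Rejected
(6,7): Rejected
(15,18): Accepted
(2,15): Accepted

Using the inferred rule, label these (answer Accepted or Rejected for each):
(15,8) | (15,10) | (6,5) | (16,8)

The rule appears to be: sum ≥ 17.
(15,8): Accepted (15+8 = 23). (15,10): Accepted (15+10 = 25). (6,5): Rejected (6+5 = 11). (16,8): Accepted (16+8 = 24).

Accepted, Accepted, Rejected, Accepted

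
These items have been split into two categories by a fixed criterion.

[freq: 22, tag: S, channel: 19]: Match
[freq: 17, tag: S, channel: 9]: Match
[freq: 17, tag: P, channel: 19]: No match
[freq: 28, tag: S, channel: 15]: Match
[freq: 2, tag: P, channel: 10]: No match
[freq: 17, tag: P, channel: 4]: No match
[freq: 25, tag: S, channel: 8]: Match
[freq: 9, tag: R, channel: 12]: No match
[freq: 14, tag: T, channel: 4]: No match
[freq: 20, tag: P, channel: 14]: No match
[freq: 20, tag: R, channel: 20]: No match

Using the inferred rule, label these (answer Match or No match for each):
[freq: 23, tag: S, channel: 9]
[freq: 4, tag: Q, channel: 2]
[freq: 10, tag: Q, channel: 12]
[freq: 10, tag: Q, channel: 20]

Rule: tag is S. This holds for each 'Match' example and fails for each 'No match' one.
[freq: 23, tag: S, channel: 9]: tag is S, fits → Match.
[freq: 4, tag: Q, channel: 2]: tag is Q, fails the rule → No match.
[freq: 10, tag: Q, channel: 12]: tag is Q, fails the rule → No match.
[freq: 10, tag: Q, channel: 20]: tag is Q, fails the rule → No match.

Match, No match, No match, No match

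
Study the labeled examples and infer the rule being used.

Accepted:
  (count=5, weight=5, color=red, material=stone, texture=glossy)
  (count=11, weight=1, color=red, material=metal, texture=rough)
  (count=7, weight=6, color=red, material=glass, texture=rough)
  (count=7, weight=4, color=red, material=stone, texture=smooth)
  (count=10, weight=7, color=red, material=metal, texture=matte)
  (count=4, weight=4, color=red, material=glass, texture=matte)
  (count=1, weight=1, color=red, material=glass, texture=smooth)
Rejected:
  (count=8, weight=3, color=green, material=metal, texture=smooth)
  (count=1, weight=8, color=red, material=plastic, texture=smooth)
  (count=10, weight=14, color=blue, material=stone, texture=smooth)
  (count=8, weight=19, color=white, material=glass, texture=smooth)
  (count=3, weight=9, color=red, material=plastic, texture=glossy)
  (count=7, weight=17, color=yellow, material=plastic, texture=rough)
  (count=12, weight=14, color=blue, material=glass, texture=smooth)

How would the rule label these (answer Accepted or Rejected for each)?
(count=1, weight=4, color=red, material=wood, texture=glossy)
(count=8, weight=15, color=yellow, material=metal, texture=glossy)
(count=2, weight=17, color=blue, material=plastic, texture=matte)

Accepted, Rejected, Rejected

Every 'Accepted' example satisfies: color is red AND weight ≤ 7. None of the 'Rejected' examples do.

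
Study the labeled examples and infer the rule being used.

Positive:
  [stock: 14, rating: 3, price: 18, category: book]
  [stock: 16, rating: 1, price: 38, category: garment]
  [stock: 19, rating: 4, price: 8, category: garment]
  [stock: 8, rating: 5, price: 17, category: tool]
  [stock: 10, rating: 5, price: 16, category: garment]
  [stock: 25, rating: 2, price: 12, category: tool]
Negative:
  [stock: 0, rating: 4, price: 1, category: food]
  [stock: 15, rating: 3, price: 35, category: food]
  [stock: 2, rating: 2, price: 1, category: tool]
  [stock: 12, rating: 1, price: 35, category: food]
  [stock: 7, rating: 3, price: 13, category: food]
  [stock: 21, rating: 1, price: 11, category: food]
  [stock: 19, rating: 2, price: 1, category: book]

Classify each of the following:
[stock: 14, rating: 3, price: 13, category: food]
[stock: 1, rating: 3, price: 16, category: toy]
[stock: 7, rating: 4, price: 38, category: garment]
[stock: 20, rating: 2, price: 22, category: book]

The pattern is that an item is 'Positive' exactly when: category is not food AND price ≥ 8.
[stock: 14, rating: 3, price: 13, category: food] → category is food, price = 13 → Negative.
[stock: 1, rating: 3, price: 16, category: toy] → category is toy, price = 16 → Positive.
[stock: 7, rating: 4, price: 38, category: garment] → category is garment, price = 38 → Positive.
[stock: 20, rating: 2, price: 22, category: book] → category is book, price = 22 → Positive.

Negative, Positive, Positive, Positive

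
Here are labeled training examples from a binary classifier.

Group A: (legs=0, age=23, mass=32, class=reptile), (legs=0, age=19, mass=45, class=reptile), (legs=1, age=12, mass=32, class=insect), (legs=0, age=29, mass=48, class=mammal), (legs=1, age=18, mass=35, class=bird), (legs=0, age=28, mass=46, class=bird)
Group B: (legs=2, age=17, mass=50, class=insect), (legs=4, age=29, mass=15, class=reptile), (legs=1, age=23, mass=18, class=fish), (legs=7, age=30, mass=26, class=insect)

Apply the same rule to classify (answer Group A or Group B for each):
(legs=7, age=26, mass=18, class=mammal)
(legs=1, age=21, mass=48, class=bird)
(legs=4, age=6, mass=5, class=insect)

Rule: legs ≤ 1 AND mass ≥ 26. This holds for each 'Group A' example and fails for each 'Group B' one.

Group B, Group A, Group B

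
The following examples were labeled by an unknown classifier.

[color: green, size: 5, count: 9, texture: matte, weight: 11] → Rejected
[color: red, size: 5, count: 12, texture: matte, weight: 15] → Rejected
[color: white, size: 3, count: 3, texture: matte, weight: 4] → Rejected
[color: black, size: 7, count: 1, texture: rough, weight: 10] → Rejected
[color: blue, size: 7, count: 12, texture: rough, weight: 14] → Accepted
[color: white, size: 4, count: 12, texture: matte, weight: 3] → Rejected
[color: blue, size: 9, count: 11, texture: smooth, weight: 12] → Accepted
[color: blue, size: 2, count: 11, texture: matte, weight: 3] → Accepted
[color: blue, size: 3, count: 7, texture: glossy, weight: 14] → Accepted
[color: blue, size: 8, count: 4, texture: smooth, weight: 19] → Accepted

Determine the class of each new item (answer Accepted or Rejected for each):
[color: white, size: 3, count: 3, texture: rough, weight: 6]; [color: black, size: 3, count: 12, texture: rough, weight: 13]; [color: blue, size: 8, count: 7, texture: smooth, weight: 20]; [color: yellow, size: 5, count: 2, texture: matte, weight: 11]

Rejected, Rejected, Accepted, Rejected

A rule that fits every label: color is blue — true of each 'Accepted' example, false of each 'Rejected' one.
[color: white, size: 3, count: 3, texture: rough, weight: 6] → color is white → Rejected. [color: black, size: 3, count: 12, texture: rough, weight: 13] → color is black → Rejected. [color: blue, size: 8, count: 7, texture: smooth, weight: 20] → color is blue → Accepted. [color: yellow, size: 5, count: 2, texture: matte, weight: 11] → color is yellow → Rejected.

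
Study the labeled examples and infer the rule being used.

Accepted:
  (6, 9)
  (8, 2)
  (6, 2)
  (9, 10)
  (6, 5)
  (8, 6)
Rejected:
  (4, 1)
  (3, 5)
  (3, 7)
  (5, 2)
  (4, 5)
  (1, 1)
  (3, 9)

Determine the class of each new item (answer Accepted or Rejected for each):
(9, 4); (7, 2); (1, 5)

Accepted, Accepted, Rejected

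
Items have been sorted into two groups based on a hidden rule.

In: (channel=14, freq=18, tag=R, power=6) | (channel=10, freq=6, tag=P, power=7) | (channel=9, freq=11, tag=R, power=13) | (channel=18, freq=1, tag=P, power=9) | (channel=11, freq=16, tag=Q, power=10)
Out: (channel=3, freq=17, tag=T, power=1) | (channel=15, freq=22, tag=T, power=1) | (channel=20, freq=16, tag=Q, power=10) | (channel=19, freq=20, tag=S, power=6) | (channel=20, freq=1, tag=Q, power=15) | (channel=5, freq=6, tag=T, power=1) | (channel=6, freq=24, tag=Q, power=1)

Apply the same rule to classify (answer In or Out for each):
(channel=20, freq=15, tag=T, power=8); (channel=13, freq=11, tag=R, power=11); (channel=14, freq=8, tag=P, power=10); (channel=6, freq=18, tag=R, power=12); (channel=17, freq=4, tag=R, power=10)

Out, In, In, In, In

Every 'In' example satisfies: power ≥ 6 AND channel ≤ 18. None of the 'Out' examples do.
Out: (channel=20, freq=15, tag=T, power=8), since power = 8, channel = 20. In: (channel=13, freq=11, tag=R, power=11), since power = 11, channel = 13. In: (channel=14, freq=8, tag=P, power=10), since power = 10, channel = 14. In: (channel=6, freq=18, tag=R, power=12), since power = 12, channel = 6. In: (channel=17, freq=4, tag=R, power=10), since power = 10, channel = 17.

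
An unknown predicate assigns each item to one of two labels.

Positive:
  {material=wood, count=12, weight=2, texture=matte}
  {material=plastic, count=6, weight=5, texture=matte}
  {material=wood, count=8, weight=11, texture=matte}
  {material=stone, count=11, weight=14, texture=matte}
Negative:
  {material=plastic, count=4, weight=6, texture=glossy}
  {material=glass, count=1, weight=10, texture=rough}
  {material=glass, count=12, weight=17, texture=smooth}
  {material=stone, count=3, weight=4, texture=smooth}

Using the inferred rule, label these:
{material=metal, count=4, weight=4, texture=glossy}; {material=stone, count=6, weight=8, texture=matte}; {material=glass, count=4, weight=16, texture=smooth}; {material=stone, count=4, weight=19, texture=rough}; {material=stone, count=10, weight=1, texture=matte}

Negative, Positive, Negative, Negative, Positive

'Positive' ⟺ texture is matte.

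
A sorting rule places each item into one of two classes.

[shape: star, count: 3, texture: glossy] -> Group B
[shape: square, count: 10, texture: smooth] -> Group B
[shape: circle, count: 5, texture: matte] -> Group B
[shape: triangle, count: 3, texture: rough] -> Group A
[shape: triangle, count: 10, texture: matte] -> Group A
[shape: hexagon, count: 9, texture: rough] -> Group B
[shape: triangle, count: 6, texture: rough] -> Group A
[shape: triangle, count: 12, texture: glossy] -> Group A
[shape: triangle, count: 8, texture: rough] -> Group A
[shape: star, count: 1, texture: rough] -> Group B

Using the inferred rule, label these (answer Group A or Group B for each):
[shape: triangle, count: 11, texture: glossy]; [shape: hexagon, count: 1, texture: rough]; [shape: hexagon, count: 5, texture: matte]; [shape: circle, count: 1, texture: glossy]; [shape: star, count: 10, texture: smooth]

The common property of the 'Group A' items is: shape is triangle. No 'Group B' item has it.
[shape: triangle, count: 11, texture: glossy]: Group A (shape is triangle). [shape: hexagon, count: 1, texture: rough]: Group B (shape is hexagon). [shape: hexagon, count: 5, texture: matte]: Group B (shape is hexagon). [shape: circle, count: 1, texture: glossy]: Group B (shape is circle). [shape: star, count: 10, texture: smooth]: Group B (shape is star).

Group A, Group B, Group B, Group B, Group B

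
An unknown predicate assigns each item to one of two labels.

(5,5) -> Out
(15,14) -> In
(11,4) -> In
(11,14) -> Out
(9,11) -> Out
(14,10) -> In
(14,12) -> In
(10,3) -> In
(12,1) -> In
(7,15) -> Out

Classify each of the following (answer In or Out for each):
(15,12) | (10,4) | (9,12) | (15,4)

Rule: first > second. This holds for each 'In' example and fails for each 'Out' one.

In, In, Out, In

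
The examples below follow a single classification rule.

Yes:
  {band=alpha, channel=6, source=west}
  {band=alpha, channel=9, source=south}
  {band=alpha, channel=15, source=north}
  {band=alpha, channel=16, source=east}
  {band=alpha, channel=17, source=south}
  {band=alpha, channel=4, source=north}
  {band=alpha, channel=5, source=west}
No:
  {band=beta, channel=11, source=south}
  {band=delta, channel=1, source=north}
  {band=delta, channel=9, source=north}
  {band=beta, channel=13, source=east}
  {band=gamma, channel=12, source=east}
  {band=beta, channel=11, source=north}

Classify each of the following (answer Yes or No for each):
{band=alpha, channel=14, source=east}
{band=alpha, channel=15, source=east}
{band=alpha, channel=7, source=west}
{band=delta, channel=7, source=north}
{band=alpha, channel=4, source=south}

Yes, Yes, Yes, No, Yes

Comparing the two groups points to one rule — band is alpha.
{band=alpha, channel=14, source=east}: band is alpha, passes → Yes.
{band=alpha, channel=15, source=east}: band is alpha, passes → Yes.
{band=alpha, channel=7, source=west}: band is alpha, passes → Yes.
{band=delta, channel=7, source=north}: band is delta, fails this test → No.
{band=alpha, channel=4, source=south}: band is alpha, passes → Yes.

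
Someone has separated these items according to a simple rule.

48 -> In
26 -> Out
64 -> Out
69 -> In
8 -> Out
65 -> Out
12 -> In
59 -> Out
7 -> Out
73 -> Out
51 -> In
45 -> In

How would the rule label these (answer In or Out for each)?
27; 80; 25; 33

All 'In' examples share one property — multiple of 3 — and every 'Out' example lacks it.
27 → 27 = 3·9 → In. 80 → 80 = 3·26 + 2 → Out. 25 → 25 = 3·8 + 1 → Out. 33 → 33 = 3·11 → In.

In, Out, Out, In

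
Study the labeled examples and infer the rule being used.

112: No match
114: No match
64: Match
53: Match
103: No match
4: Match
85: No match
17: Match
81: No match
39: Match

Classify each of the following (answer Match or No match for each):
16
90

Match, No match

'Match' ⟺ at most 64.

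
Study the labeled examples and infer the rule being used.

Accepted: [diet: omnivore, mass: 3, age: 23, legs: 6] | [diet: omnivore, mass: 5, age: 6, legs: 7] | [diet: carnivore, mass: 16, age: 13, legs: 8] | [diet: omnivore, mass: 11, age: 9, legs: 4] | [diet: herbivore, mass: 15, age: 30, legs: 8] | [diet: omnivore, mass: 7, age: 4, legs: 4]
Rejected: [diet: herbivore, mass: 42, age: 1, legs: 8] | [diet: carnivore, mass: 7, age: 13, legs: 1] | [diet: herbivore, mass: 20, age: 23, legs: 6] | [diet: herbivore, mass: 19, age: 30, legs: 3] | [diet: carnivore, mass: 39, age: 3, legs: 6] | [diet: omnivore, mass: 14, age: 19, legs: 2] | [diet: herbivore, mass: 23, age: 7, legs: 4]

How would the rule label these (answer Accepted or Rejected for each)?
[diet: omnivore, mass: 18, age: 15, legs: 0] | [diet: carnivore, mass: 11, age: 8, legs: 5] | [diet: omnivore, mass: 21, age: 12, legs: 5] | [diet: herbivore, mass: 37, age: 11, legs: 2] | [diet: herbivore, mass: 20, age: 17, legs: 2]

'Accepted' ⟺ legs ≥ 3 AND mass ≤ 16.
[diet: omnivore, mass: 18, age: 15, legs: 0]: legs = 0, mass = 18 — does not pass, so Rejected. [diet: carnivore, mass: 11, age: 8, legs: 5]: legs = 5, mass = 11 — qualifies, so Accepted. [diet: omnivore, mass: 21, age: 12, legs: 5]: legs = 5, mass = 21 — does not pass, so Rejected. [diet: herbivore, mass: 37, age: 11, legs: 2]: legs = 2, mass = 37 — does not pass, so Rejected. [diet: herbivore, mass: 20, age: 17, legs: 2]: legs = 2, mass = 20 — does not pass, so Rejected.

Rejected, Accepted, Rejected, Rejected, Rejected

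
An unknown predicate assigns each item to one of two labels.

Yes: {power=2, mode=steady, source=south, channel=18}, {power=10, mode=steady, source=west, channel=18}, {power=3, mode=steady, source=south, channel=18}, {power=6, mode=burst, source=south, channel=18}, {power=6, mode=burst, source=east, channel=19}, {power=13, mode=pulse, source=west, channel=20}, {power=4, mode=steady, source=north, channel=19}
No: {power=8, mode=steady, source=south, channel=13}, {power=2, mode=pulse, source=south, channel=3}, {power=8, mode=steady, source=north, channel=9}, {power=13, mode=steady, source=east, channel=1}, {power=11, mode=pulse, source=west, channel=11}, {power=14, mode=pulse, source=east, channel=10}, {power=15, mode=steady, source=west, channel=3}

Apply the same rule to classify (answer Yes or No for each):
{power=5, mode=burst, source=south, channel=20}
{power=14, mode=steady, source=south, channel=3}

Yes, No

The classifier is using: channel ≥ 18.
{power=5, mode=burst, source=south, channel=20}: channel = 20, meets the rule → Yes.
{power=14, mode=steady, source=south, channel=3}: channel = 3, does not satisfy this → No.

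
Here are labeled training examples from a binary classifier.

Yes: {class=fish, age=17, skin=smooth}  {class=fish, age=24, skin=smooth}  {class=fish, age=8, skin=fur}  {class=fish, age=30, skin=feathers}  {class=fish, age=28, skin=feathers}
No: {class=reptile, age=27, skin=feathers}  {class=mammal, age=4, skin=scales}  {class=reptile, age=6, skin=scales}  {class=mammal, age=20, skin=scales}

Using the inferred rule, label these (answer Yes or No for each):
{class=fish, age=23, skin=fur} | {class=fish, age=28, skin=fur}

Checking candidate rules against both groups, what survives is: class is fish.
{class=fish, age=23, skin=fur}: class is fish — fits, so Yes. {class=fish, age=28, skin=fur}: class is fish — fits, so Yes.

Yes, Yes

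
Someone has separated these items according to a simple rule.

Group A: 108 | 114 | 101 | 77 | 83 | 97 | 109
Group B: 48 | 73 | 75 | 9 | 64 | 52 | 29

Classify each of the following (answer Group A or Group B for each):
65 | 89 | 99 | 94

Group B, Group A, Group A, Group A

One predicate separates the groups cleanly: at least 77.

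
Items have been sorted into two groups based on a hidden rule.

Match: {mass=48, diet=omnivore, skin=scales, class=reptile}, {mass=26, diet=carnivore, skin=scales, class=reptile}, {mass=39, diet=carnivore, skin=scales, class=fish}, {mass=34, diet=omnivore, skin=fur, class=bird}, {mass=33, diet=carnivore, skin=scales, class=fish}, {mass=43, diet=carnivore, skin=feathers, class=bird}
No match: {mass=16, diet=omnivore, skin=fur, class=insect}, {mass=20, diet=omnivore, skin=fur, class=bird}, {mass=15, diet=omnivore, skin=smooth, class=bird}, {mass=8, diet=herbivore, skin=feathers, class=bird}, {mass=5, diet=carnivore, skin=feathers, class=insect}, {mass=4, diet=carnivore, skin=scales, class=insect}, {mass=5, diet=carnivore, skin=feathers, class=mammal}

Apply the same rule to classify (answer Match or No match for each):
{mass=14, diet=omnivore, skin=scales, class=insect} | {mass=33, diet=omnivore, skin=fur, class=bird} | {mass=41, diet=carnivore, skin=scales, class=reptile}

The pattern is that an item is 'Match' exactly when: mass ≥ 26.

No match, Match, Match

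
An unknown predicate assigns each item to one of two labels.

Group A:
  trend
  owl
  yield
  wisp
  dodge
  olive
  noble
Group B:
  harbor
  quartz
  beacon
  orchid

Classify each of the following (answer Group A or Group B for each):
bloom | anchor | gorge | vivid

'Group A' ⟺ length ≤ 5.
bloom — length 5, hence Group A. anchor — length 6, hence Group B. gorge — length 5, hence Group A. vivid — length 5, hence Group A.

Group A, Group B, Group A, Group A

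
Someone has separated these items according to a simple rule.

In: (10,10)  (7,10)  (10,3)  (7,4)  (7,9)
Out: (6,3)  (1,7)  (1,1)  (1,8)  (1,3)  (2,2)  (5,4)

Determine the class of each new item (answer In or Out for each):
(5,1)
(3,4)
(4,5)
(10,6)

Out, Out, Out, In

'In' ⟺ sum ≥ 11.
(5,1): 5+1 = 6 — does not pass, so Out.
(3,4): 3+4 = 7 — does not pass, so Out.
(4,5): 4+5 = 9 — does not pass, so Out.
(10,6): 10+6 = 16 — has this property, so In.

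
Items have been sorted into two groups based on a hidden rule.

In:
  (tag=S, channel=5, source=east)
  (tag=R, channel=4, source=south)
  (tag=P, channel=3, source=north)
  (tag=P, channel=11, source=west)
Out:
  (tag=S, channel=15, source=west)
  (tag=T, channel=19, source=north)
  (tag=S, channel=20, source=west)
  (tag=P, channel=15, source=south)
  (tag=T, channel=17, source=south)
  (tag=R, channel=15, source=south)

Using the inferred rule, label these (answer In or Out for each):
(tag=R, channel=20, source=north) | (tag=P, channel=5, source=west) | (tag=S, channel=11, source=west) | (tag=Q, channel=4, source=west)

Out, In, In, In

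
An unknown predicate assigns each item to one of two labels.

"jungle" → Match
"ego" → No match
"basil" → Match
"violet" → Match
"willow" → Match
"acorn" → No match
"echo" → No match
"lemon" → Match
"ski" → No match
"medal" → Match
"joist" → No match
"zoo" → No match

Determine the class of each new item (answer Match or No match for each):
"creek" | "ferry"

No match, No match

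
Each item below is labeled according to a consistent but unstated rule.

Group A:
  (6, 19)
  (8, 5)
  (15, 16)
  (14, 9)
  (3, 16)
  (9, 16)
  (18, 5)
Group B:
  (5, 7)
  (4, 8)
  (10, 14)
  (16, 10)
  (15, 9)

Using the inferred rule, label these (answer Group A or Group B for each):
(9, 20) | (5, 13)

The distinguishing property — sum is odd — holds for all the 'Group A' cases and none of the 'Group B' cases.
(9, 20): 9+20 = 29, meets the rule → Group A.
(5, 13): 5+13 = 18, does not pass → Group B.

Group A, Group B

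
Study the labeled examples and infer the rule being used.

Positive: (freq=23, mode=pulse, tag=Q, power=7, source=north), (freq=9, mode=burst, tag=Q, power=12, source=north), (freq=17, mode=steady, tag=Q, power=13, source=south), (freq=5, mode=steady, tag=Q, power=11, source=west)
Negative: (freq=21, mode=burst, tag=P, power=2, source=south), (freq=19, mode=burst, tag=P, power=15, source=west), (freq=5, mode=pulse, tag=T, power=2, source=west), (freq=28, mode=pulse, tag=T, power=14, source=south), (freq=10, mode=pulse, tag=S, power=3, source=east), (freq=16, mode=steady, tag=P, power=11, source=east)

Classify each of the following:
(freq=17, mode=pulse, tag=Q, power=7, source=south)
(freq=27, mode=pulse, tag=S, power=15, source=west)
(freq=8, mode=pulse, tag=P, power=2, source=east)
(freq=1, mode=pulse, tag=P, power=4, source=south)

Checking candidate rules against both groups, what survives is: tag is Q.

Positive, Negative, Negative, Negative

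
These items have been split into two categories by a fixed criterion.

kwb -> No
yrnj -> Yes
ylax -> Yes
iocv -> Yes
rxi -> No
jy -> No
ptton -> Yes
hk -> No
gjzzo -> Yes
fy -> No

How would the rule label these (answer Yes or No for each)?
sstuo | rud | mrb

Yes, No, No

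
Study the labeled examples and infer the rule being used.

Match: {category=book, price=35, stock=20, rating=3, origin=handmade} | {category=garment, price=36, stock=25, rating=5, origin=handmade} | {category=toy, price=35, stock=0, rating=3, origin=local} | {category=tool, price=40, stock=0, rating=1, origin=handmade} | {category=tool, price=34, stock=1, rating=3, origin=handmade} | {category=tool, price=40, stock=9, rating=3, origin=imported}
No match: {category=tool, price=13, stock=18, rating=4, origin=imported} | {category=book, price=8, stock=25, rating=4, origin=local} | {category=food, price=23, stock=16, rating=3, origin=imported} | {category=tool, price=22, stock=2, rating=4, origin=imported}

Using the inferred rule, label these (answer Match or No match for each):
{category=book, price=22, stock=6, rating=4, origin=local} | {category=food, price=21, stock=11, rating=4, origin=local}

'Match' ⟺ price ≥ 34.
{category=book, price=22, stock=6, rating=4, origin=local}: price = 22 — does not fit, so No match. {category=food, price=21, stock=11, rating=4, origin=local}: price = 21 — does not fit, so No match.

No match, No match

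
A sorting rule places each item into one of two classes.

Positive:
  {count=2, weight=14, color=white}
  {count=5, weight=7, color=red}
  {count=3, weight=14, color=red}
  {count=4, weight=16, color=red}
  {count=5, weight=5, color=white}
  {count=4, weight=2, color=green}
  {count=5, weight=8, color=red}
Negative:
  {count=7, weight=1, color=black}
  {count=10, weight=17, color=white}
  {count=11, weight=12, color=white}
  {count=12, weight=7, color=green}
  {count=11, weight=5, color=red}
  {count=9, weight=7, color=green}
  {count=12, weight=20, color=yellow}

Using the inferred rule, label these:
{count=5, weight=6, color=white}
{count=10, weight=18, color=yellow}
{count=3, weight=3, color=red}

'Positive' ⟺ count ≤ 5.
{count=5, weight=6, color=white} → count = 5 → Positive. {count=10, weight=18, color=yellow} → count = 10 → Negative. {count=3, weight=3, color=red} → count = 3 → Positive.

Positive, Negative, Positive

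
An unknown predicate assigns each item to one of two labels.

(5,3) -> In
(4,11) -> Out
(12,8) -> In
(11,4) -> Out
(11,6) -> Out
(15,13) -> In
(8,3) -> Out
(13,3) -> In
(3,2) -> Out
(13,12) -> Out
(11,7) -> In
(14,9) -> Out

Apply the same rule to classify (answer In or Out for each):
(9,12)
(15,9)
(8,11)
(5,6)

Out, In, Out, Out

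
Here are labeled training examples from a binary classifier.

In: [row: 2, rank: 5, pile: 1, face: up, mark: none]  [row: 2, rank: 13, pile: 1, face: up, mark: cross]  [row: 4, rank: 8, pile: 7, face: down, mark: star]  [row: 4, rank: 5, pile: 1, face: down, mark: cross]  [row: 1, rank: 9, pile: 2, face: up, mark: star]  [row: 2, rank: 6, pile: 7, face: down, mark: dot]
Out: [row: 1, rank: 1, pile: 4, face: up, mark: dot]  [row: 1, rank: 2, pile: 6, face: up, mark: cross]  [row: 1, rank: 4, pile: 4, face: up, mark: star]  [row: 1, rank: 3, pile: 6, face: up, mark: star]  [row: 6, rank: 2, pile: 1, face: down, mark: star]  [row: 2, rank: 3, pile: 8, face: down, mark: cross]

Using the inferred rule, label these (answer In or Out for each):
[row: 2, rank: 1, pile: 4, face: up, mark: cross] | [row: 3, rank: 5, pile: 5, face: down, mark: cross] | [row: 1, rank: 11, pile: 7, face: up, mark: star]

Out, In, In

All 'In' examples share one property — rank ≥ 5 — and every 'Out' example lacks it.
Out: [row: 2, rank: 1, pile: 4, face: up, mark: cross], since rank = 1.
In: [row: 3, rank: 5, pile: 5, face: down, mark: cross], since rank = 5.
In: [row: 1, rank: 11, pile: 7, face: up, mark: star], since rank = 11.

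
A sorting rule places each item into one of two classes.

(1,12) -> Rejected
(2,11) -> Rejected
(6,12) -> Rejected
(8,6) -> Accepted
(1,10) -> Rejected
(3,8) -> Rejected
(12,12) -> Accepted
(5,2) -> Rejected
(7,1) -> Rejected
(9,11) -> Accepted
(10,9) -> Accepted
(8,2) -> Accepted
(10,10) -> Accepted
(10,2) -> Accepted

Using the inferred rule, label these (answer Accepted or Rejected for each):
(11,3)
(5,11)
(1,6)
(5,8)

Accepted, Rejected, Rejected, Rejected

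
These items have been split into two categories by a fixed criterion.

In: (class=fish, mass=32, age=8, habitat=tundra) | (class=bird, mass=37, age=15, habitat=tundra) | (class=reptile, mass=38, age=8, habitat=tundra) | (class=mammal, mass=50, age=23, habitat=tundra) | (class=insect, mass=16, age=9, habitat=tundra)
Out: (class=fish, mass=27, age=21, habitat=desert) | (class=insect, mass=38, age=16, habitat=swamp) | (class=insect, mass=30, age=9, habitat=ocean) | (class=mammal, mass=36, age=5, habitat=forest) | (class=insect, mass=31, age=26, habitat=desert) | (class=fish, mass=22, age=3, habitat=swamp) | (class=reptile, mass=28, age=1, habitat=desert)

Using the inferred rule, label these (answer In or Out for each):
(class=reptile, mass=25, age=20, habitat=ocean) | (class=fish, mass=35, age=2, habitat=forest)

Out, Out

Rule: habitat is tundra. This holds for each 'In' example and fails for each 'Out' one.
(class=reptile, mass=25, age=20, habitat=ocean): habitat is ocean, fails the rule → Out.
(class=fish, mass=35, age=2, habitat=forest): habitat is forest, fails the rule → Out.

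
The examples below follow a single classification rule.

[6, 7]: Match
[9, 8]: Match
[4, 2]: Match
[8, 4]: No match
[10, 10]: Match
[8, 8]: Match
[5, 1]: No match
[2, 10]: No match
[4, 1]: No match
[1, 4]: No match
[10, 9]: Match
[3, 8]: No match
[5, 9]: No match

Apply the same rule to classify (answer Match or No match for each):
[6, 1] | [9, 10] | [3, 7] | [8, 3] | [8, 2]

One predicate separates the groups cleanly: |first − second| ≤ 2.

No match, Match, No match, No match, No match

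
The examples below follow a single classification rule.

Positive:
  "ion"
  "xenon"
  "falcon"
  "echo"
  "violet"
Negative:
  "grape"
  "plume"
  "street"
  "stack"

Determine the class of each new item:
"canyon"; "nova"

Every 'Positive' example satisfies: contains 'o'. None of the 'Negative' examples do.

Positive, Positive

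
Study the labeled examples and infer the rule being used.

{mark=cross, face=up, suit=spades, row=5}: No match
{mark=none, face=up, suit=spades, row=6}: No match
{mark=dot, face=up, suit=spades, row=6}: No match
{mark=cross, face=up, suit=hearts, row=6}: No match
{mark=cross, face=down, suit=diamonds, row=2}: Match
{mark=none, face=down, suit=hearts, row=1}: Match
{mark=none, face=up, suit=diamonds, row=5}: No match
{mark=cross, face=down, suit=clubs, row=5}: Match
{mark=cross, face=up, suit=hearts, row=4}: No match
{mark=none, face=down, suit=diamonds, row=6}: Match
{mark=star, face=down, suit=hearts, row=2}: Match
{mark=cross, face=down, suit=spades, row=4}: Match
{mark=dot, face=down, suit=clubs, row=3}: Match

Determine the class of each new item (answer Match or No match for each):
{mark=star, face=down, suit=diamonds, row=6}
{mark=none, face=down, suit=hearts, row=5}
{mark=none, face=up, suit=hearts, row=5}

A rule that fits every label: face is down — true of each 'Match' example, false of each 'No match' one.
{mark=star, face=down, suit=diamonds, row=6}: face is down — qualifies, so Match.
{mark=none, face=down, suit=hearts, row=5}: face is down — qualifies, so Match.
{mark=none, face=up, suit=hearts, row=5}: face is up — doesn't qualify, so No match.

Match, Match, No match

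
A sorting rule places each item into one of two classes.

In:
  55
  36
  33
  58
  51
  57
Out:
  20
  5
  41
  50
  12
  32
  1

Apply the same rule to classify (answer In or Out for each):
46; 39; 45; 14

In, In, In, Out

Rule: digit sum ≥ 6. This holds for each 'In' example and fails for each 'Out' one.
46 — digit sum 4+6 = 10, hence In. 39 — digit sum 3+9 = 12, hence In. 45 — digit sum 4+5 = 9, hence In. 14 — digit sum 1+4 = 5, hence Out.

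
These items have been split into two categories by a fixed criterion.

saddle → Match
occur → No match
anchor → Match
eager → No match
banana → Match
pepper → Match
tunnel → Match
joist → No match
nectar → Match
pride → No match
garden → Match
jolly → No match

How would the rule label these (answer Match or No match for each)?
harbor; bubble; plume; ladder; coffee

Every 'Match' example satisfies: even length. None of the 'No match' examples do.

Match, Match, No match, Match, Match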